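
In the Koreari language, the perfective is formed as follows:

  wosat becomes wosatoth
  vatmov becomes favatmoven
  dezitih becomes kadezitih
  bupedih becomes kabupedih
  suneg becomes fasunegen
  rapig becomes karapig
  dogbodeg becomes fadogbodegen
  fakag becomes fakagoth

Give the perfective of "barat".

fakag and rapig both end in -g yet inflect differently (fakagoth, karapig), so the final letter is not what conditions the rule; the last vowel is.
"barat" has last vowel 'a'. The stems whose last vowel is 'a' (fakag → fakagoth, wosat → wosatoth) add -oth.
The other patterns: stems whose last vowel is 'i' add the prefix ka-; stems whose last vowel is 'e' or 'o' add fa- … -en around the stem.
So barat → baratoth.

baratoth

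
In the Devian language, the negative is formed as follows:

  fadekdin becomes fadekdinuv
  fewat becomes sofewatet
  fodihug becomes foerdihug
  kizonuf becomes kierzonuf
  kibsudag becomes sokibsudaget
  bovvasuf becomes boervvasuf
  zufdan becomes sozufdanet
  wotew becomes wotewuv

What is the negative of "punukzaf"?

sopunukzafet

"punukzaf" has last vowel 'a'. The stems whose last vowel is 'a' (kibsudag → sokibsudaget, zufdan → sozufdanet, fewat → sofewatet) add so- … -et around the stem.
The other patterns: stems whose last vowel is 'u' insert -er- after the first vowel; stems whose last vowel is 'e' or 'i' add -uv.
So punukzaf → sopunukzafet.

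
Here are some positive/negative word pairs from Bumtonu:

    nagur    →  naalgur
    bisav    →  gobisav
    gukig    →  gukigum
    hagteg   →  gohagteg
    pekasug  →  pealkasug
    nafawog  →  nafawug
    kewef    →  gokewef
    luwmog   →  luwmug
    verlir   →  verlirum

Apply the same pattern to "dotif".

dotifum

"dotif" has last vowel 'i'. The stems whose last vowel is 'i' (verlir → verlirum, gukig → gukigum) add -um.
So dotif → dotifum.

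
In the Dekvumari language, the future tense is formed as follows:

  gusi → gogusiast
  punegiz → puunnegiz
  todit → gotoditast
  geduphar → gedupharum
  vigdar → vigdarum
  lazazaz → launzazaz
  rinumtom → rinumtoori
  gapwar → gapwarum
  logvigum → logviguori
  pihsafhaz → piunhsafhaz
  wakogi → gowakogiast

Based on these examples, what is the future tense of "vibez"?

viunbez

lazazaz and vigdar both have last vowel 'a' yet inflect differently (launzazaz, vigdarum), so the last vowel is not what conditions the rule; the final letter is.
"vibez" ends in -z. The stems ending in -z (lazazaz → launzazaz, pihsafhaz → piunhsafhaz, punegiz → puunnegiz) insert -un- after the first vowel.
So vibez → viunbez.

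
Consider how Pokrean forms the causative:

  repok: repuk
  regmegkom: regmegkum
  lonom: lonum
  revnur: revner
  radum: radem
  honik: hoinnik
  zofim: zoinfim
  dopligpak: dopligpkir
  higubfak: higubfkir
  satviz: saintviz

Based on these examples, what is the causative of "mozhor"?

"mozhor" has last vowel 'o'. The stems whose last vowel is 'o' (lonom → lonum, regmegkom → regmegkum, repok → repuk) change the last vowel to 'u'.
So mozhor → mozhur.

mozhur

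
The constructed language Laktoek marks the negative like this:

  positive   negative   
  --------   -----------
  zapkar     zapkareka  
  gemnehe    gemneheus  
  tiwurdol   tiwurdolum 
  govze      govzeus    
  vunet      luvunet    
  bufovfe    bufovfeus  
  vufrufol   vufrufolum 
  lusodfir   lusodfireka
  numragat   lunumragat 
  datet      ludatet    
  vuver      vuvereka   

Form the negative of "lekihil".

"lekihil" ends in -l. The stems ending in -l (vufrufol → vufrufolum, tiwurdol → tiwurdolum) add -um.
So lekihil → lekihilum.

lekihilum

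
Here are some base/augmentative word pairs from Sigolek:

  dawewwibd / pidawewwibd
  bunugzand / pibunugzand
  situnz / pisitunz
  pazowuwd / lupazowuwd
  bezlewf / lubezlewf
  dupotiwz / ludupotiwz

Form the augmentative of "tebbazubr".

pitebbazubr

dawewwibd and pazowuwd both end in -d yet inflect differently (pidawewwibd, lupazowuwd), so the final letter is not what conditions the rule; the second-to-last letter is.
"tebbazubr" has second-to-last letter 'b'. The one such stem in the data (dawewwibd → pidawewwibd) adds the prefix pi-, so the same rule applies.
So tebbazubr → pitebbazubr.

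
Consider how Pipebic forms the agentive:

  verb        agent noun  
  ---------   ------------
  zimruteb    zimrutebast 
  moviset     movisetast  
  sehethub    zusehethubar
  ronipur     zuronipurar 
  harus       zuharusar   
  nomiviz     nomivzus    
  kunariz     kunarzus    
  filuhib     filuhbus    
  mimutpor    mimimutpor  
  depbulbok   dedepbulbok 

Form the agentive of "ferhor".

feferhor

zimruteb and sehethub both end in -b yet inflect differently (zimrutebast, zusehethubar), so the final letter is not what conditions the rule; the last vowel is.
"ferhor" has last vowel 'o'. The stems whose last vowel is 'o' (mimutpor → mimimutpor, depbulbok → dedepbulbok) repeat the first consonant+vowel as a prefix.
So ferhor → feferhor.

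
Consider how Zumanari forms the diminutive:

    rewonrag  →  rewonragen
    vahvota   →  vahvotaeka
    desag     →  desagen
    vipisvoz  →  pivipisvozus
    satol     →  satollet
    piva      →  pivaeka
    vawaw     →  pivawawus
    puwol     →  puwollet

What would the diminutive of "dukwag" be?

dukwagen

vahvota and rewonrag both have last vowel 'a' yet inflect differently (vahvotaeka, rewonragen), so the last vowel is not what conditions the rule; the final letter is.
"dukwag" ends in -g. The stems ending in -g (rewonrag → rewonragen, desag → desagen) add -en.
The other patterns: stems ending in -a add -eka; stems ending in -l double the final consonant and add -et; stems ending in -w or -z add pi- … -us around the stem.
So dukwag → dukwagen.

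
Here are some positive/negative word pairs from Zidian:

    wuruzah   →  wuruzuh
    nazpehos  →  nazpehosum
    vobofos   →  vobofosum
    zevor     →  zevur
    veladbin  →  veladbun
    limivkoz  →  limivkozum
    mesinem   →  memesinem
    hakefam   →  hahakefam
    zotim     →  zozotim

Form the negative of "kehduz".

nazpehos and zevor both have last vowel 'o' yet inflect differently (nazpehosum, zevur), so the last vowel is not what conditions the rule; the final letter is.
"kehduz" ends in -z. The one such stem in the data (limivkoz → limivkozum) adds -um, so the same rule applies.
So kehduz → kehduzum.

kehduzum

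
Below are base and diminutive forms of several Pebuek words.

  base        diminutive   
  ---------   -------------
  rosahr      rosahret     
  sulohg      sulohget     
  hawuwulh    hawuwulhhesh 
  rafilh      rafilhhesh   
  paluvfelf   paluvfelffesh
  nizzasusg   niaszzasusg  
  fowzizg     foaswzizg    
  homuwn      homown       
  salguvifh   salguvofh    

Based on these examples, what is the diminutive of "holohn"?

sulohg and nizzasusg both end in -g yet inflect differently (sulohget, niaszzasusg), so the final letter is not what conditions the rule; the second-to-last letter is.
"holohn" has second-to-last letter 'h'. The stems whose second-to-last letter is 'h' (rosahr → rosahret, sulohg → sulohget) add -et.
So holohn → holohnet.

holohnet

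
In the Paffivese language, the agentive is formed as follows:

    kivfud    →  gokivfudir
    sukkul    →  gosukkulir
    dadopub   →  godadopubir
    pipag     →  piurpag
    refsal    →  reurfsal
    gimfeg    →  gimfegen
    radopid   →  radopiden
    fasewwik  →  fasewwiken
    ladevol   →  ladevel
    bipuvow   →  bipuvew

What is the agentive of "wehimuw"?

gowehimuwir

"wehimuw" has last vowel 'u'. The stems whose last vowel is 'u' (kivfud → gokivfudir, sukkul → gosukkulir, dadopub → godadopubir) add go- … -ir around the stem.
The other patterns: stems whose last vowel is 'a' insert -ur- after the first vowel; stems whose last vowel is 'e' or 'i' add -en; stems whose last vowel is 'o' change the last vowel to 'e'.
So wehimuw → gowehimuwir.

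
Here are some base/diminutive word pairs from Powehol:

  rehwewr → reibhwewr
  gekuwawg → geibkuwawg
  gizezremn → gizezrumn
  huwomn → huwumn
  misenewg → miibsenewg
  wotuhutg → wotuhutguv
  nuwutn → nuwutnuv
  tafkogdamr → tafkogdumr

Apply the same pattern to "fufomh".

fufumh

tafkogdamr and rehwewr both end in -r yet inflect differently (tafkogdumr, reibhwewr), so the final letter is not what conditions the rule; the second-to-last letter is.
"fufomh" has second-to-last letter 'm'. The stems whose second-to-last letter is 'm' (huwomn → huwumn, tafkogdamr → tafkogdumr, gizezremn → gizezrumn) change the last vowel to 'u'.
So fufomh → fufumh.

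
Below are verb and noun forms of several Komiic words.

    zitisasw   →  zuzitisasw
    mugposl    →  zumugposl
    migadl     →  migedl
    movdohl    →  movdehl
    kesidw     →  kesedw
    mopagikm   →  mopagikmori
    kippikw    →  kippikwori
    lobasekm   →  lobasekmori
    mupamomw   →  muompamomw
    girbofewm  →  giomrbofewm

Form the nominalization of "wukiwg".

mugposl and migadl both end in -l yet inflect differently (zumugposl, migedl), so the final letter is not what conditions the rule; the second-to-last letter is.
"wukiwg" has second-to-last letter 'w'. The one such stem in the data (girbofewm → giomrbofewm) inserts -om- after the first vowel (as does mupamomw), so the same rule applies.
So wukiwg → wuomkiwg.

wuomkiwg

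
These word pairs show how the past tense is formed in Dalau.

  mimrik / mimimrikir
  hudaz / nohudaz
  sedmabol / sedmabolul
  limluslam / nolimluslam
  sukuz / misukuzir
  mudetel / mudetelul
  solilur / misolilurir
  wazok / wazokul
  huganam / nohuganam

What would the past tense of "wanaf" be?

"wanaf" has last vowel 'a'. The stems whose last vowel is 'a' (hudaz → nohudaz, limluslam → nolimluslam, huganam → nohuganam) add the prefix no-.
So wanaf → nowanaf.

nowanaf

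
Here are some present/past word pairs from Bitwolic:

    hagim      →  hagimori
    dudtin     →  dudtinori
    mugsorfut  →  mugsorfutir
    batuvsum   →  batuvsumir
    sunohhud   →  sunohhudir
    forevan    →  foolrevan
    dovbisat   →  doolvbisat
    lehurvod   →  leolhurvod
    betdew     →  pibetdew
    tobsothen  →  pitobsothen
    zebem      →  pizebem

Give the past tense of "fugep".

"fugep" has last vowel 'e'. The stems whose last vowel is 'e' (betdew → pibetdew, tobsothen → pitobsothen, zebem → pizebem) add the prefix pi-.
The other patterns: stems whose last vowel is 'i' add -ori; stems whose last vowel is 'u' add -ir; stems whose last vowel is 'a' or 'o' insert -ol- after the first vowel.
So fugep → pifugep.

pifugep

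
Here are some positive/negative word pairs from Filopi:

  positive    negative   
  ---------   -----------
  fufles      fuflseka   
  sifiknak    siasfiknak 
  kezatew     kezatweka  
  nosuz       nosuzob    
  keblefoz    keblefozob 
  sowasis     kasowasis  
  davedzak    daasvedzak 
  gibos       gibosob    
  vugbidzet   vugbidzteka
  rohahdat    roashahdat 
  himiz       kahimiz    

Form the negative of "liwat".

liaswat

"liwat" has last vowel 'a'. The stems whose last vowel is 'a' (rohahdat → roashahdat, davedzak → daasvedzak, sifiknak → siasfiknak) insert -as- after the first vowel.
So liwat → liaswat.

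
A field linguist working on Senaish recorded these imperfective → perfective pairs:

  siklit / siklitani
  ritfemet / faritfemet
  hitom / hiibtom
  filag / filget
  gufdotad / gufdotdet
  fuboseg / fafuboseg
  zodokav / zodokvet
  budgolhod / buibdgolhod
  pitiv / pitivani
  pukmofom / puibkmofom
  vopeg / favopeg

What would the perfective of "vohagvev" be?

favohagvev

vopeg and filag both end in -g yet inflect differently (favopeg, filget), so the final letter is not what conditions the rule; the last vowel is.
"vohagvev" has last vowel 'e'. The stems whose last vowel is 'e' (vopeg → favopeg, ritfemet → faritfemet, fuboseg → fafuboseg) add the prefix fa-.
The other patterns: stems whose last vowel is 'a' delete the last vowel and add -et; stems whose last vowel is 'o' insert -ib- after the first vowel; stems whose last vowel is 'i' add -ani.
So vohagvev → favohagvev.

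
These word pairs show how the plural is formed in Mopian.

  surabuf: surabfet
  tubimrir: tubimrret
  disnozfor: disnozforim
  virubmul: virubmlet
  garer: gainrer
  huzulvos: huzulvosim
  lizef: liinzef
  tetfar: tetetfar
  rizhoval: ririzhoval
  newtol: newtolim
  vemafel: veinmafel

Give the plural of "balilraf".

babalilraf

"balilraf" has last vowel 'a'. The stems whose last vowel is 'a' (rizhoval → ririzhoval, tetfar → tetetfar) repeat the first consonant+vowel as a prefix.
The other patterns: stems whose last vowel is 'o' add -im; stems whose last vowel is 'e' insert -in- after the first vowel; stems whose last vowel is 'i' or 'u' delete the last vowel and add -et.
So balilraf → babalilraf.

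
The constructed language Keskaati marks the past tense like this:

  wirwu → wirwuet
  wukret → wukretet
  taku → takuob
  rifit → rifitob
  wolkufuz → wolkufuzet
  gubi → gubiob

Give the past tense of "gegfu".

gegfuob

"gegfu" begins with g-. The one such stem in the data (gubi → gubiob) adds -ob, so the same rule applies.
So gegfu → gegfuob.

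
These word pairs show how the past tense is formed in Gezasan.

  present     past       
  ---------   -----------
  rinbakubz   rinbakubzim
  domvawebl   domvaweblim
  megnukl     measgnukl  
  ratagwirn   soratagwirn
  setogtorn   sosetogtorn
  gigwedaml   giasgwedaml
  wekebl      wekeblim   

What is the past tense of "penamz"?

peasnamz

wekebl and gigwedaml both end in -l yet inflect differently (wekeblim, giasgwedaml), so the final letter is not what conditions the rule; the second-to-last letter is.
"penamz" has second-to-last letter 'm'. The one such stem in the data (gigwedaml → giasgwedaml) inserts -as- after the first vowel (as does megnukl), so the same rule applies.
So penamz → peasnamz.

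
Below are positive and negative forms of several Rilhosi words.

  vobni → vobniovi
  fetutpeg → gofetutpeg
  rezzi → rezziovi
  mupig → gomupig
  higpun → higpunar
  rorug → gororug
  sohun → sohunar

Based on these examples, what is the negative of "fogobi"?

mupig and rezzi both have last vowel 'i' yet inflect differently (gomupig, rezziovi), so the last vowel is not what conditions the rule; the final letter is.
"fogobi" ends in -i. The stems ending in -i (rezzi → rezziovi, vobni → vobniovi) add -ovi.
So fogobi → fogobiovi.

fogobiovi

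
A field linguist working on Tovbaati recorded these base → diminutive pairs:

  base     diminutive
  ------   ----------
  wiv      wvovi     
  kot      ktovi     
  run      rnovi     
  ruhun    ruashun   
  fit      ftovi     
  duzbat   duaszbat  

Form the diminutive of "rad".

rdovi

run and ruhun both end in -n yet inflect differently (rnovi, ruashun), so the final letter is not what conditions the rule; the number of vowels is.
"rad" has 1 vowel. The stems with 1 vowel (wiv → wvovi, kot → ktovi, run → rnovi) delete the last vowel and add -ovi.
The other pattern: stems with 2 vowels insert -as- after the first vowel.
So rad → rdovi.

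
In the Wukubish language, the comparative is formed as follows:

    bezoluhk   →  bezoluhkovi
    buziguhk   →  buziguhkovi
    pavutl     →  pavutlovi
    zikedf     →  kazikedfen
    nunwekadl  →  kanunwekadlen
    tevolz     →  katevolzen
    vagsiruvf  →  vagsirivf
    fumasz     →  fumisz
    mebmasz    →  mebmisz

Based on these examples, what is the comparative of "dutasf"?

pavutl and nunwekadl both end in -l yet inflect differently (pavutlovi, kanunwekadlen), so the final letter is not what conditions the rule; the second-to-last letter is.
"dutasf" has second-to-last letter 's'. The stems whose second-to-last letter is 's' (fumasz → fumisz, mebmasz → mebmisz) change the last vowel to 'i'.
So dutasf → dutisf.

dutisf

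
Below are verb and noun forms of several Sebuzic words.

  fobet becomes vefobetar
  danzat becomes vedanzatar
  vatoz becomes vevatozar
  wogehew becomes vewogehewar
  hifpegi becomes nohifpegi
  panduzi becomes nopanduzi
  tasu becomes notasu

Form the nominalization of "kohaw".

"kohaw" ends in a consonant. The stems ending in a consonant (fobet → vefobetar, danzat → vedanzatar, vatoz → vevatozar) add ve- … -ar around the stem.
The other pattern: stems ending in a vowel add the prefix no-.
So kohaw → vekohawar.

vekohawar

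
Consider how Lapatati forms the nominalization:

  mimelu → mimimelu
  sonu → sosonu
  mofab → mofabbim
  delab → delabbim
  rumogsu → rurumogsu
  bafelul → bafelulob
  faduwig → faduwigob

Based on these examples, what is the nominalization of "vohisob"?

vohisobbim

"vohisob" ends in -b. The stems ending in -b (mofab → mofabbim, delab → delabbim) double the final consonant and add -im.
So vohisob → vohisobbim.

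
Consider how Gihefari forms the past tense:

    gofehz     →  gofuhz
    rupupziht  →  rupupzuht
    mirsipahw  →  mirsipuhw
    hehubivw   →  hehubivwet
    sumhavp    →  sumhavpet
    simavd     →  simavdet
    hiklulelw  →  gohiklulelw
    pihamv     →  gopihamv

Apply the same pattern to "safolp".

mirsipahw and hehubivw both end in -w yet inflect differently (mirsipuhw, hehubivwet), so the final letter is not what conditions the rule; the second-to-last letter is.
"safolp" has second-to-last letter 'l'. The one such stem in the data (hiklulelw → gohiklulelw) adds the prefix go-, so the same rule applies.
The other patterns: stems whose second-to-last letter is 'h' change the last vowel to 'u'; stems whose second-to-last letter is 'v' add -et.
So safolp → gosafolp.

gosafolp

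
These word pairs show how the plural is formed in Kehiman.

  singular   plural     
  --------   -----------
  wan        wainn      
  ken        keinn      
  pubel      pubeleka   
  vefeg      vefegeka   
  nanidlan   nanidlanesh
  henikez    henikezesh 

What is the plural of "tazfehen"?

tazfehenesh

wan and nanidlan both end in -n yet inflect differently (wainn, nanidlanesh), so the final letter is not what conditions the rule; the number of vowels is.
"tazfehen" has 3 vowels. The stems with 3 vowels (nanidlan → nanidlanesh, henikez → henikezesh) add -esh.
The other patterns: stems with 1 vowel insert -in- after the first vowel; stems with 2 vowels add -eka.
So tazfehen → tazfehenesh.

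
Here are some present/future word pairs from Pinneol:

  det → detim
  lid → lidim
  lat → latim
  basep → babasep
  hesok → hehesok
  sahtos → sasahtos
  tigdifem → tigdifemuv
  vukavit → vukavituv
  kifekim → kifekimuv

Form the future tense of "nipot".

"nipot" has 2 vowels. The stems with 2 vowels (basep → babasep, hesok → hehesok, sahtos → sasahtos) repeat the first consonant+vowel as a prefix.
So nipot → ninipot.

ninipot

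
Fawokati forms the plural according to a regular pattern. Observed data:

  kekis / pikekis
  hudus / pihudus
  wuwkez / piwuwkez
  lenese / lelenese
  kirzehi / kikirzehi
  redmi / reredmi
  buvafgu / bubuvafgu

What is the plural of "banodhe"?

wuwkez and lenese both have last vowel 'e' yet inflect differently (piwuwkez, lelenese), so the last vowel is not what conditions the rule; whether the stem ends in a vowel or a consonant is.
"banodhe" ends in a vowel. The stems ending in a vowel (lenese → lelenese, kirzehi → kikirzehi, redmi → reredmi) repeat the first consonant+vowel as a prefix.
So banodhe → babanodhe.

babanodhe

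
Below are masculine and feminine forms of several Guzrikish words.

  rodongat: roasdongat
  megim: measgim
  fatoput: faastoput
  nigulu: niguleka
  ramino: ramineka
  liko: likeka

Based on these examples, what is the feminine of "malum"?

maaslum

fatoput and nigulu both have last vowel 'u' yet inflect differently (faastoput, niguleka), so the last vowel is not what conditions the rule; whether the stem ends in a vowel or a consonant is.
"malum" ends in a consonant. The stems ending in a consonant (rodongat → roasdongat, megim → measgim, fatoput → faastoput) insert -as- after the first vowel.
So malum → maaslum.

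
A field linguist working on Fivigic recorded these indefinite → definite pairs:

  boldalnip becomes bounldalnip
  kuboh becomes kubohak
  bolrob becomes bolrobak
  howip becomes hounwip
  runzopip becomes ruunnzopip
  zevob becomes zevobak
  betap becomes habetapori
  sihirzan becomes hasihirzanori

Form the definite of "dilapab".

"dilapab" has last vowel 'a'. The stems whose last vowel is 'a' (sihirzan → hasihirzanori, betap → habetapori) add ha- … -ori around the stem.
The other patterns: stems whose last vowel is 'o' add -ak; stems whose last vowel is 'i' insert -un- after the first vowel.
So dilapab → hadilapabori.

hadilapabori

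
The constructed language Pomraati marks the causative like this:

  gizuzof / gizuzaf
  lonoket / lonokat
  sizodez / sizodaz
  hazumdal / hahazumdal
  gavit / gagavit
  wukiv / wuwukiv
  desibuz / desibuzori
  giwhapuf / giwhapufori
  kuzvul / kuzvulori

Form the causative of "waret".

"waret" has last vowel 'e'. The stems whose last vowel is 'e' (lonoket → lonokat, sizodez → sizodaz) change the last vowel to 'a'.
So waret → warat.

warat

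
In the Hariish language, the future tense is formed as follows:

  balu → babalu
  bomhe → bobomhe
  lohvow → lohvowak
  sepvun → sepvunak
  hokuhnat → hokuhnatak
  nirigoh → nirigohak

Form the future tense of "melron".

"melron" ends in a consonant. The stems ending in a consonant (lohvow → lohvowak, sepvun → sepvunak, hokuhnat → hokuhnatak) add -ak.
The other pattern: stems ending in a vowel repeat the first consonant+vowel as a prefix.
So melron → melronak.

melronak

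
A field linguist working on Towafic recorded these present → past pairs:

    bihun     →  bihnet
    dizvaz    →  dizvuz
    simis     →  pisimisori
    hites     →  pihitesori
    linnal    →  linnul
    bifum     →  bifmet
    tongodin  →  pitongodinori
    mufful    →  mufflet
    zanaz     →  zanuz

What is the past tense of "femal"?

femul

mufful and linnal both end in -l yet inflect differently (mufflet, linnul), so the final letter is not what conditions the rule; the last vowel is.
"femal" has last vowel 'a'. The stems whose last vowel is 'a' (dizvaz → dizvuz, linnal → linnul, zanaz → zanuz) change the last vowel to 'u'.
So femal → femul.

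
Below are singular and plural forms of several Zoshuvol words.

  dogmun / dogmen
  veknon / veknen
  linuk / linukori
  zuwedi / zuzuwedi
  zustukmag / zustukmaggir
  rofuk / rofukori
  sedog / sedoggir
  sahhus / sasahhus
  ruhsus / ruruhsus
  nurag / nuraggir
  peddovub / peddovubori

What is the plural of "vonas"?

sahhus and dogmun both have last vowel 'u' yet inflect differently (sasahhus, dogmen), so the last vowel is not what conditions the rule; the final letter is.
"vonas" ends in -s. The stems ending in -s (sahhus → sasahhus, ruhsus → ruruhsus) repeat the first consonant+vowel as a prefix.
The other patterns: stems ending in -n change the last vowel to 'e'; stems ending in -g double the final consonant and add -ir; stems ending in -b or -k add -ori.
So vonas → vovonas.

vovonas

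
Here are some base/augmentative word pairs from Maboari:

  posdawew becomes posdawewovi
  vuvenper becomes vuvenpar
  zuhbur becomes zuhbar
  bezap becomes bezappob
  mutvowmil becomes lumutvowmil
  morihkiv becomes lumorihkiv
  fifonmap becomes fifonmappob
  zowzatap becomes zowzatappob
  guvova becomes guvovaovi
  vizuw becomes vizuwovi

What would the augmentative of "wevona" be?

"wevona" ends in -a. The one such stem in the data (guvova → guvovaovi) adds -ovi, so the same rule applies.
So wevona → wevonaovi.

wevonaovi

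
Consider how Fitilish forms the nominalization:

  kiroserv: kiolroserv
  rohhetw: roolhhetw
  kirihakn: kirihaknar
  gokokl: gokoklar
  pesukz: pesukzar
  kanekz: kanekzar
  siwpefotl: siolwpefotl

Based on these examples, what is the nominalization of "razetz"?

raolzetz

gokokl and siwpefotl both end in -l yet inflect differently (gokoklar, siolwpefotl), so the final letter is not what conditions the rule; the second-to-last letter is.
"razetz" has second-to-last letter 't'. The stems whose second-to-last letter is 't' (rohhetw → roolhhetw, siwpefotl → siolwpefotl) insert -ol- after the first vowel.
So razetz → raolzetz.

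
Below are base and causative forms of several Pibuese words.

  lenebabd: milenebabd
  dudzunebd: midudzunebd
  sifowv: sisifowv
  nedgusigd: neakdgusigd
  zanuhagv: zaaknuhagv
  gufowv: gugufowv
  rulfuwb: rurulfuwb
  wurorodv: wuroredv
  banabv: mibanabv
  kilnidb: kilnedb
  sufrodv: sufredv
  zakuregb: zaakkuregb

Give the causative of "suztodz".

banabv and sifowv both end in -v yet inflect differently (mibanabv, sisifowv), so the final letter is not what conditions the rule; the second-to-last letter is.
"suztodz" has second-to-last letter 'd'. The stems whose second-to-last letter is 'd' (wurorodv → wuroredv, sufrodv → sufredv, kilnidb → kilnedb) change the last vowel to 'e'.
So suztodz → suztedz.

suztedz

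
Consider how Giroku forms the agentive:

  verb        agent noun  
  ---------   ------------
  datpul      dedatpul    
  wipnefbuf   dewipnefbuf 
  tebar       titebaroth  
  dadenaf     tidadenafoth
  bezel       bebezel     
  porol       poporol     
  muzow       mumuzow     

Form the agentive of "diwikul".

wipnefbuf and dadenaf both end in -f yet inflect differently (dewipnefbuf, tidadenafoth), so the final letter is not what conditions the rule; the last vowel is.
"diwikul" has last vowel 'u'. The stems whose last vowel is 'u' (datpul → dedatpul, wipnefbuf → dewipnefbuf) add the prefix de-.
The other patterns: stems whose last vowel is 'a' add ti- … -oth around the stem; stems whose last vowel is 'e' or 'o' repeat the first consonant+vowel as a prefix.
So diwikul → dediwikul.

dediwikul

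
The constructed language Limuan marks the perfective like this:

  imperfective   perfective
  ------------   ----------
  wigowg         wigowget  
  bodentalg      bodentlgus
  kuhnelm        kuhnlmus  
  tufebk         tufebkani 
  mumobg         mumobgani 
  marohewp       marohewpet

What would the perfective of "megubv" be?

megubvani

bodentalg and wigowg both end in -g yet inflect differently (bodentlgus, wigowget), so the final letter is not what conditions the rule; the second-to-last letter is.
"megubv" has second-to-last letter 'b'. The stems whose second-to-last letter is 'b' (mumobg → mumobgani, tufebk → tufebkani) add -ani.
The other patterns: stems whose second-to-last letter is 'l' delete the last vowel and add -us; stems whose second-to-last letter is 'w' add -et.
So megubv → megubvani.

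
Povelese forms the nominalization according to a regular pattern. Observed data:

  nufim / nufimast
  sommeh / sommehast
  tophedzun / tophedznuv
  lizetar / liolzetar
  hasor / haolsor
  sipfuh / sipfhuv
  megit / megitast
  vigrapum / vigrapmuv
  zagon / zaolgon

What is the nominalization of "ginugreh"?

nufim and vigrapum both end in -m yet inflect differently (nufimast, vigrapmuv), so the final letter is not what conditions the rule; the last vowel is.
"ginugreh" has last vowel 'e'. The one such stem in the data (sommeh → sommehast) adds -ast, so the same rule applies.
So ginugreh → ginugrehast.

ginugrehast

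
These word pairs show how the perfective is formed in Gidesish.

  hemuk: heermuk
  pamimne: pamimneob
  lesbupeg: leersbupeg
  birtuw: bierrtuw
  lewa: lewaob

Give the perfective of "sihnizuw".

sierhnizuw

"sihnizuw" ends in a consonant. The stems ending in a consonant (birtuw → bierrtuw, hemuk → heermuk, lesbupeg → leersbupeg) insert -er- after the first vowel.
The other pattern: stems ending in a vowel add -ob.
So sihnizuw → sierhnizuw.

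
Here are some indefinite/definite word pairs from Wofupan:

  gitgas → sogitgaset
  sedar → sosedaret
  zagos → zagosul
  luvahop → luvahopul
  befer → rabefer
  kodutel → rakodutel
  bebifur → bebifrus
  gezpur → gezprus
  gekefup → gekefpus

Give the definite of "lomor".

lomorul

gitgas and zagos both end in -s yet inflect differently (sogitgaset, zagosul), so the final letter is not what conditions the rule; the last vowel is.
"lomor" has last vowel 'o'. The stems whose last vowel is 'o' (zagos → zagosul, luvahop → luvahopul) add -ul.
The other patterns: stems whose last vowel is 'a' add so- … -et around the stem; stems whose last vowel is 'e' add the prefix ra-; stems whose last vowel is 'u' delete the last vowel and add -us.
So lomor → lomorul.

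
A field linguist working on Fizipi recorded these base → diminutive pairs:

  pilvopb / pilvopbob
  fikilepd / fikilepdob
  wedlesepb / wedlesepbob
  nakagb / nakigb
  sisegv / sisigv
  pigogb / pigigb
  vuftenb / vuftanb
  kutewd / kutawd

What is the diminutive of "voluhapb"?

"voluhapb" has second-to-last letter 'p'. The stems whose second-to-last letter is 'p' (pilvopb → pilvopbob, fikilepd → fikilepdob, wedlesepb → wedlesepbob) add -ob.
So voluhapb → voluhapbob.

voluhapbob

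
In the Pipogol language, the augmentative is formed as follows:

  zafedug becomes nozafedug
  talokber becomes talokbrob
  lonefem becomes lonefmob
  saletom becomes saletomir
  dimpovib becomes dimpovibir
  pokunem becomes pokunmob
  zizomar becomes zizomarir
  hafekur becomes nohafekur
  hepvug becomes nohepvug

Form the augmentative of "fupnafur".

nofupnafur

talokber and hafekur both end in -r yet inflect differently (talokbrob, nohafekur), so the final letter is not what conditions the rule; the last vowel is.
"fupnafur" has last vowel 'u'. The stems whose last vowel is 'u' (hafekur → nohafekur, hepvug → nohepvug, zafedug → nozafedug) add the prefix no-.
So fupnafur → nofupnafur.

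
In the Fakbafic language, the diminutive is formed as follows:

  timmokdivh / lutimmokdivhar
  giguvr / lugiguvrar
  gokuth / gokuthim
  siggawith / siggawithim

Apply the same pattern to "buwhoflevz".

lubuwhoflevzar

timmokdivh and gokuth both end in -h yet inflect differently (lutimmokdivhar, gokuthim), so the final letter is not what conditions the rule; the second-to-last letter is.
"buwhoflevz" has second-to-last letter 'v'. The stems whose second-to-last letter is 'v' (timmokdivh → lutimmokdivhar, giguvr → lugiguvrar) add lu- … -ar around the stem.
So buwhoflevz → lubuwhoflevzar.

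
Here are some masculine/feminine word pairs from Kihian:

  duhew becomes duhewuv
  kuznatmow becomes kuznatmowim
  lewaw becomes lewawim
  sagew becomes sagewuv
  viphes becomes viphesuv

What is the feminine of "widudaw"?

widudawim

duhew and lewaw both end in -w yet inflect differently (duhewuv, lewawim), so the final letter is not what conditions the rule; the last vowel is.
"widudaw" has last vowel 'a'. The one such stem in the data (lewaw → lewawim) adds -im, so the same rule applies.
The other pattern: stems whose last vowel is 'e' add -uv.
So widudaw → widudawim.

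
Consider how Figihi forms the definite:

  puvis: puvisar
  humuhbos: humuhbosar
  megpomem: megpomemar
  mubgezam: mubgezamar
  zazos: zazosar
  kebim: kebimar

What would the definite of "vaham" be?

Every pair shown (puvis → puvisar, humuhbos → humuhbosar, megpomem → megpomemar, …) follows the same rule: add -ar.
So vaham → vahamar.

vahamar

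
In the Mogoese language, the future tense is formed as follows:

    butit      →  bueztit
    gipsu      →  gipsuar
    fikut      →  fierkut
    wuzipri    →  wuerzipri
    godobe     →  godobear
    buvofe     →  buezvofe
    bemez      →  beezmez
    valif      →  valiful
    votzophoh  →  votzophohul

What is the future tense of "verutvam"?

verutvamul

buvofe and godobe both end in -e yet inflect differently (buezvofe, godobear), so the final letter is not what conditions the rule; the first letter is.
"verutvam" begins with v-. The stems beginning with v- (votzophoh → votzophohul, valif → valiful) add -ul.
So verutvam → verutvamul.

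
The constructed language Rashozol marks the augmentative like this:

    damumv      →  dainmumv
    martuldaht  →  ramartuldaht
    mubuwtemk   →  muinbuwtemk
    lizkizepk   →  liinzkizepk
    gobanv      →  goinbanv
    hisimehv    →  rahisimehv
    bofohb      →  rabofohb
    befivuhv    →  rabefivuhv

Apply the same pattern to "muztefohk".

ramuztefohk

hisimehv and damumv both end in -v yet inflect differently (rahisimehv, dainmumv), so the final letter is not what conditions the rule; the second-to-last letter is.
"muztefohk" has second-to-last letter 'h'. The stems whose second-to-last letter is 'h' (bofohb → rabofohb, martuldaht → ramartuldaht, hisimehv → rahisimehv) add the prefix ra-.
The other pattern: stems whose second-to-last letter is 'm', 'n' or 'p' insert -in- after the first vowel.
So muztefohk → ramuztefohk.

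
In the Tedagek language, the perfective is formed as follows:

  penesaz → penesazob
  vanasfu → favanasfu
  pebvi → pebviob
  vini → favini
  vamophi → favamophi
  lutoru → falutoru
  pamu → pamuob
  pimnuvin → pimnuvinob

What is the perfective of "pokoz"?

pokozob

pebvi and vamophi both end in -i yet inflect differently (pebviob, favamophi), so the final letter is not what conditions the rule; the first letter is.
"pokoz" begins with p-. The stems beginning with p- (pamu → pamuob, penesaz → penesazob, pimnuvin → pimnuvinob) add -ob.
The other pattern: stems beginning with l- or v- add the prefix fa-.
So pokoz → pokozob.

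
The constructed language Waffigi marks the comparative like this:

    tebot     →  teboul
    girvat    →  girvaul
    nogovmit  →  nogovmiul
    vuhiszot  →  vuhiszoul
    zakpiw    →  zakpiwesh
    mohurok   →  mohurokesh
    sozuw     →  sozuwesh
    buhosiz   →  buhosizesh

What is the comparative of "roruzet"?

nogovmit and zakpiw both have last vowel 'i' yet inflect differently (nogovmiul, zakpiwesh), so the last vowel is not what conditions the rule; the final letter is.
"roruzet" ends in -t. The stems ending in -t (tebot → teboul, girvat → girvaul, nogovmit → nogovmiul) drop the final letter and add -ul.
The other pattern: stems ending in -k, -w or -z add -esh.
So roruzet → roruzeul.

roruzeul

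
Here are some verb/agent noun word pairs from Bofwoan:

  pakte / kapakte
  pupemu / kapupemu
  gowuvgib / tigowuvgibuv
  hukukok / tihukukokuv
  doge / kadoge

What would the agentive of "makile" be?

pupemu and gowuvgib both have 3 vowels yet inflect differently (kapupemu, tigowuvgibuv), so the number of vowels is not what conditions the rule; whether the stem ends in a vowel or a consonant is.
"makile" ends in a vowel. The stems ending in a vowel (pakte → kapakte, doge → kadoge, pupemu → kapupemu) add the prefix ka-.
The other pattern: stems ending in a consonant add ti- … -uv around the stem.
So makile → kamakile.

kamakile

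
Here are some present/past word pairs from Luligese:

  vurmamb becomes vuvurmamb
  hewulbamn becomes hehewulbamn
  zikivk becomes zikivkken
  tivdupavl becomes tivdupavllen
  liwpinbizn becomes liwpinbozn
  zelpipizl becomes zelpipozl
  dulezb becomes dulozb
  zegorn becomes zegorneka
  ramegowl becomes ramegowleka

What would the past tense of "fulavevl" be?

hewulbamn and liwpinbizn both end in -n yet inflect differently (hehewulbamn, liwpinbozn), so the final letter is not what conditions the rule; the second-to-last letter is.
"fulavevl" has second-to-last letter 'v'. The stems whose second-to-last letter is 'v' (zikivk → zikivkken, tivdupavl → tivdupavllen) double the final consonant and add -en.
So fulavevl → fulavevllen.

fulavevllen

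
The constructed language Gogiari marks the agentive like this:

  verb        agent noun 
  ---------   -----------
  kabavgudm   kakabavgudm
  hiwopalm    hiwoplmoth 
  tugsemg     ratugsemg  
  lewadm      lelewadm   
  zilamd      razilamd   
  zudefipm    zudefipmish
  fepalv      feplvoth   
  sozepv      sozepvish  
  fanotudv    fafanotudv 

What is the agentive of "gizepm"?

"gizepm" has second-to-last letter 'p'. The stems whose second-to-last letter is 'p' (sozepv → sozepvish, zudefipm → zudefipmish) add -ish.
So gizepm → gizepmish.

gizepmish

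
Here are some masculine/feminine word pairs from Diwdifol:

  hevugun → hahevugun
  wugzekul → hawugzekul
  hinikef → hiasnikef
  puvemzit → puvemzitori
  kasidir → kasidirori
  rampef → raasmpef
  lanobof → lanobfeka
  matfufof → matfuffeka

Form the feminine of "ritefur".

haritefur

"ritefur" has last vowel 'u'. The stems whose last vowel is 'u' (wugzekul → hawugzekul, hevugun → hahevugun) add the prefix ha-.
So ritefur → haritefur.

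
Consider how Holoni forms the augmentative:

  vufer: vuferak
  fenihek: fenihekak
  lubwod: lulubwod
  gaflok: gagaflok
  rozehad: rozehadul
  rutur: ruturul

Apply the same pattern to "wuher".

"wuher" has last vowel 'e'. The stems whose last vowel is 'e' (vufer → vuferak, fenihek → fenihekak) add -ak.
The other patterns: stems whose last vowel is 'o' repeat the first consonant+vowel as a prefix; stems whose last vowel is 'a' or 'u' add -ul.
So wuher → wuherak.

wuherak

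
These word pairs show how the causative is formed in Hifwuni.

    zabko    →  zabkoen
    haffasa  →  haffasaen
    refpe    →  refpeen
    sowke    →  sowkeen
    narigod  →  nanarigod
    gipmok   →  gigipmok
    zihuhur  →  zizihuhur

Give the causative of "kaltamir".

kakaltamir

zabko and narigod both have last vowel 'o' yet inflect differently (zabkoen, nanarigod), so the last vowel is not what conditions the rule; whether the stem ends in a vowel or a consonant is.
"kaltamir" ends in a consonant. The stems ending in a consonant (narigod → nanarigod, gipmok → gigipmok, zihuhur → zizihuhur) repeat the first consonant+vowel as a prefix.
The other pattern: stems ending in a vowel add -en.
So kaltamir → kakaltamir.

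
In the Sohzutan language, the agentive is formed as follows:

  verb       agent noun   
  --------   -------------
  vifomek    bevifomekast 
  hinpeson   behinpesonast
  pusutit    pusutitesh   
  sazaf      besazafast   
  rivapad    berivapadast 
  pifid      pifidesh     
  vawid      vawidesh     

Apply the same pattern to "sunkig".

sunkigesh

pifid and rivapad both end in -d yet inflect differently (pifidesh, berivapadast), so the final letter is not what conditions the rule; the last vowel is.
"sunkig" has last vowel 'i'. The stems whose last vowel is 'i' (pifid → pifidesh, pusutit → pusutitesh, vawid → vawidesh) add -esh.
So sunkig → sunkigesh.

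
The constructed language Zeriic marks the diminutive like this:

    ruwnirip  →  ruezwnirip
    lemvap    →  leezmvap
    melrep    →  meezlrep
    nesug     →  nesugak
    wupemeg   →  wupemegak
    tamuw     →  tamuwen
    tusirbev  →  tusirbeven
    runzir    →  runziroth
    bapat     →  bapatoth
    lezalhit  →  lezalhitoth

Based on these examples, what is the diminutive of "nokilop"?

melrep and wupemeg both have last vowel 'e' yet inflect differently (meezlrep, wupemegak), so the last vowel is not what conditions the rule; the final letter is.
"nokilop" ends in -p. The stems ending in -p (ruwnirip → ruezwnirip, lemvap → leezmvap, melrep → meezlrep) insert -ez- after the first vowel.
So nokilop → noezkilop.

noezkilop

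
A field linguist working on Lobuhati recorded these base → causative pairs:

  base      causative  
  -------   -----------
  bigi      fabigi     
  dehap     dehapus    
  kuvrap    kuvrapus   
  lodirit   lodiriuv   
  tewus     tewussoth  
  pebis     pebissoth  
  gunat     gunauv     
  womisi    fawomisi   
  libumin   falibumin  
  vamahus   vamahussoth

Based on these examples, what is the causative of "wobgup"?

pebis and lodirit both have last vowel 'i' yet inflect differently (pebissoth, lodiriuv), so the last vowel is not what conditions the rule; the final letter is.
"wobgup" ends in -p. The stems ending in -p (kuvrap → kuvrapus, dehap → dehapus) add -us.
The other patterns: stems ending in -s double the final consonant and add -oth; stems ending in -t drop the final letter and add -uv; stems ending in -i or -n add the prefix fa-.
So wobgup → wobgupus.

wobgupus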